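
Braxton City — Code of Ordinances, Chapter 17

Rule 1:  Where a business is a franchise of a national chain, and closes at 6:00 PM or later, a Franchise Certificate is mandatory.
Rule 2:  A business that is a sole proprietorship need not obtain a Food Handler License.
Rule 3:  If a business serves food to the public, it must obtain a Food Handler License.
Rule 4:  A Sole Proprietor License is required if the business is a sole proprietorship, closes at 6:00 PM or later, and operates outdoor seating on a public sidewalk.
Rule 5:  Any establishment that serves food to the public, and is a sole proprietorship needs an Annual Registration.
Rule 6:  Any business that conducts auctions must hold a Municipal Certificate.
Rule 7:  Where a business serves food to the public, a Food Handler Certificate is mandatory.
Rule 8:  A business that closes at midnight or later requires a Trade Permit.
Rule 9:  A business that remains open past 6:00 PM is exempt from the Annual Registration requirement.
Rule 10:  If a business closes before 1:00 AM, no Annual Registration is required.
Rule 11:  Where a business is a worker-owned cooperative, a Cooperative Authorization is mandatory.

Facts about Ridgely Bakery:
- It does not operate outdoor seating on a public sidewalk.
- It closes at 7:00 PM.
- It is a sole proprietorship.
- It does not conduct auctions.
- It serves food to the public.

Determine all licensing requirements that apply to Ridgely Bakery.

Food Handler Certificate

Rule 1: is a sole proprietorship (not: is a franchise of a national chain); closes 7:00 PM, after 6:00 PM → Franchise Certificate not required.
Rule 2: is a sole proprietorship → exempt from Food Handler License.
Rule 3: serves food to the public → Food Handler License required.
Rule 4: is a sole proprietorship; closes 7:00 PM, after 6:00 PM; does not operate outdoor seating on a public sidewalk → Sole Proprietor License not required.
Rule 5: serves food to the public; is a sole proprietorship → Annual Registration required.
Rule 6: does not conduct auctions → Municipal Certificate not required.
Rule 7: serves food to the public → Food Handler Certificate required.
Rule 8: closes 7:00 PM, at/before midnight → Trade Permit not required.
Rule 9: closes 7:00 PM, after 6:00 PM → exempt from Annual Registration.
Rule 10: closes 7:00 PM, at/before 1:00 AM → exempt from Annual Registration.
Rule 11: is a sole proprietorship (not: is a worker-owned cooperative) → Cooperative Authorization not required.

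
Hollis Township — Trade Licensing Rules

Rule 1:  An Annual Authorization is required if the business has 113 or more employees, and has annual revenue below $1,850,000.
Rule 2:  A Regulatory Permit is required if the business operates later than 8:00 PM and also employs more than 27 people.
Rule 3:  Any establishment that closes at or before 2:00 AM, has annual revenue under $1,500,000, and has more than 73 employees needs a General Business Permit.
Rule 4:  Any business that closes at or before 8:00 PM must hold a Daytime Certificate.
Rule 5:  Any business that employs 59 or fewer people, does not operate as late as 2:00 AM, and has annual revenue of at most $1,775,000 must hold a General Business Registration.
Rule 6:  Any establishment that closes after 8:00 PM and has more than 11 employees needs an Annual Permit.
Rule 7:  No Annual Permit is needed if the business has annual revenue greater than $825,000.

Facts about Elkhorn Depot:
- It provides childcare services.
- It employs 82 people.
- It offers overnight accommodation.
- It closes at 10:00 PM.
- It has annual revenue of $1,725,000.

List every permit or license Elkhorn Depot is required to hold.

Rule 1: employees 82 < 113; revenue $1,725,000 < $1,850,000 → Annual Authorization not required.
Rule 2: closes 10:00 PM, after 8:00 PM; employees 82 > 27 → Regulatory Permit required.
Rule 3: closes 10:00 PM, at/before 2:00 AM; revenue $1,725,000 ≥ $1,500,000; employees 82 > 73 → General Business Permit not required.
Rule 4: closes 10:00 PM, after 8:00 PM → Daytime Certificate not required.
Rule 5: employees 82 > 59; closes 10:00 PM, at/before 2:00 AM; revenue $1,725,000 ≤ $1,775,000 → General Business Registration not required.
Rule 6: closes 10:00 PM, after 8:00 PM; employees 82 > 11 → Annual Permit required.
Rule 7: revenue $1,725,000 > $825,000 → exempt from Annual Permit.

Regulatory Permit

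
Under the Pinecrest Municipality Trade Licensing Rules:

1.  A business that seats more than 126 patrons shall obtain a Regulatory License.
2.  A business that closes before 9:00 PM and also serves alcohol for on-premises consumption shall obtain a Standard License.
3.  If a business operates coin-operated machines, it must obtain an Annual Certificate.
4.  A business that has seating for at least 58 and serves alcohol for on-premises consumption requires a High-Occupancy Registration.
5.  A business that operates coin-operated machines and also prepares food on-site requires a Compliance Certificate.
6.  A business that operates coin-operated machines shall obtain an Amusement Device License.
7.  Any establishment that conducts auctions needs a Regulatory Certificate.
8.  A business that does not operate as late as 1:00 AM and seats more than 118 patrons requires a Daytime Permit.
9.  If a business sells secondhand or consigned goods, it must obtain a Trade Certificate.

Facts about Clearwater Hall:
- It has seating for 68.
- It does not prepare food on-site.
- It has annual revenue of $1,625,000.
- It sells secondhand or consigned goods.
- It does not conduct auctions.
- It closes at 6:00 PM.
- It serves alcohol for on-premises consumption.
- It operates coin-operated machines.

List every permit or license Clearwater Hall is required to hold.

Amusement Device License, Annual Certificate, High-Occupancy Registration, Standard License, Trade Certificate

1. seating 68 ≤ 126 → Regulatory License not required.
2. closes 6:00 PM, at/before 9:00 PM; serves alcohol for on-premises consumption → Standard License required.
3. operates coin-operated machines → Annual Certificate required.
4. seating 68 ≥ 58; serves alcohol for on-premises consumption → High-Occupancy Registration required.
5. operates coin-operated machines; does not prepare food on-site → Compliance Certificate not required.
6. operates coin-operated machines → Amusement Device License required.
7. does not conduct auctions → Regulatory Certificate not required.
8. closes 6:00 PM, at/before 1:00 AM; seating 68 ≤ 118 → Daytime Permit not required.
9. sells secondhand or consigned goods → Trade Certificate required.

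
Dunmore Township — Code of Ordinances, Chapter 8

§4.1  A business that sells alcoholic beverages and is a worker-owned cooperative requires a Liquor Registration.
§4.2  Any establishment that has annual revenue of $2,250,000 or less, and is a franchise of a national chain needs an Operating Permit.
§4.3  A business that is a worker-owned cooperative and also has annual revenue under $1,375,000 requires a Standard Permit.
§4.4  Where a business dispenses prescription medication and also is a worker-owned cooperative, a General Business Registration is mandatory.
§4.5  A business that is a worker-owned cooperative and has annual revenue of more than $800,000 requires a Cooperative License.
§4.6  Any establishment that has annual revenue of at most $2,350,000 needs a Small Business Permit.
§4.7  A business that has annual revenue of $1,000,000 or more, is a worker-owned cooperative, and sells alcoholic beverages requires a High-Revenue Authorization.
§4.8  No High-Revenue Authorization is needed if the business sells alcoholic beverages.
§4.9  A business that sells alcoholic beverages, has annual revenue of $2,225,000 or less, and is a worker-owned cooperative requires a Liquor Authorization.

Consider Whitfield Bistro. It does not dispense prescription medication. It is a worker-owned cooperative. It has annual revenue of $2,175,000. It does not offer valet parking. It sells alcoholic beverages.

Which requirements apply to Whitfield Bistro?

§4.1 sells alcoholic beverages; is a worker-owned cooperative → Liquor Registration required.
§4.2 revenue $2,175,000 ≤ $2,250,000; is a worker-owned cooperative (not: is a franchise of a national chain) → Operating Permit not required.
§4.3 is a worker-owned cooperative; revenue $2,175,000 ≥ $1,375,000 → Standard Permit not required.
§4.4 does not dispense prescription medication; is a worker-owned cooperative → General Business Registration not required.
§4.5 is a worker-owned cooperative; revenue $2,175,000 > $800,000 → Cooperative License required.
§4.6 revenue $2,175,000 ≤ $2,350,000 → Small Business Permit required.
§4.7 revenue $2,175,000 ≥ $1,000,000; is a worker-owned cooperative; sells alcoholic beverages → High-Revenue Authorization required.
§4.8 sells alcoholic beverages → exempt from High-Revenue Authorization.
§4.9 sells alcoholic beverages; revenue $2,175,000 ≤ $2,225,000; is a worker-owned cooperative → Liquor Authorization required.

Cooperative License, Liquor Authorization, Liquor Registration, Small Business Permit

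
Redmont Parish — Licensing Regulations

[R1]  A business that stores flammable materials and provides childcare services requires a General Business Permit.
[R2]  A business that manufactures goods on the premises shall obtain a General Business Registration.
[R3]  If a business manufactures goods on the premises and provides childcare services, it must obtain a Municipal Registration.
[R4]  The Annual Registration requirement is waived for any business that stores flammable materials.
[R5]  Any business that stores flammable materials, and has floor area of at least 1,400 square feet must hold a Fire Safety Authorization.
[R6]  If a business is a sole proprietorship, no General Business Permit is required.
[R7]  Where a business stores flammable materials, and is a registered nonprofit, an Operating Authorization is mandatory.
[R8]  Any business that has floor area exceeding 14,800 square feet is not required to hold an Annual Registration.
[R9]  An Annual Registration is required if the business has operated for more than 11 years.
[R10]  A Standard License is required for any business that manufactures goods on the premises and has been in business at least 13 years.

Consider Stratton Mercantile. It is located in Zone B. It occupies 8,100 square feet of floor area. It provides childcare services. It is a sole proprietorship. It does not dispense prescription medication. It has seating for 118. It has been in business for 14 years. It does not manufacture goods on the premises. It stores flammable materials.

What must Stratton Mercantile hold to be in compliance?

Fire Safety Authorization

[R1] stores flammable materials; provides childcare services → General Business Permit required.
[R2] does not manufacture goods on the premises → General Business Registration not required.
[R3] does not manufacture goods on the premises; provides childcare services → Municipal Registration not required.
[R4] stores flammable materials → exempt from Annual Registration.
[R5] stores flammable materials; floor area 8,100 square feet ≥ 1,400 square feet → Fire Safety Authorization required.
[R6] is a sole proprietorship → exempt from General Business Permit.
[R7] stores flammable materials; is a sole proprietorship (not: is a registered nonprofit) → Operating Authorization not required.
[R8] floor area 8,100 square feet ≤ 14,800 square feet → Annual Registration exemption does not apply.
[R9] years in business 14 > 11 → Annual Registration required.
[R10] does not manufacture goods on the premises; years in business 14 ≥ 13 → Standard License not required.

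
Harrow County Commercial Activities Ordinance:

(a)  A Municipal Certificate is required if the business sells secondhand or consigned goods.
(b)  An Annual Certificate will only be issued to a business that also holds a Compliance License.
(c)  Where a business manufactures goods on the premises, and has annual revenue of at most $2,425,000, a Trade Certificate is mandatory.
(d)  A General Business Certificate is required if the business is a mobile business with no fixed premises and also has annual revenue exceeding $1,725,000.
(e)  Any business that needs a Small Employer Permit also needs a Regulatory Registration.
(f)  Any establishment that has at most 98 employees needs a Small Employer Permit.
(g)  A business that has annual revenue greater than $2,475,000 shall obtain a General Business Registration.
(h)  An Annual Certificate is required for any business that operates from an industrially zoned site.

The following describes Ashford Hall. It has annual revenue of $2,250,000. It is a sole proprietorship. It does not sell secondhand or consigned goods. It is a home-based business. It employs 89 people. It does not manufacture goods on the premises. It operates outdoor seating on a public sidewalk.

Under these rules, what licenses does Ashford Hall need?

(a) does not sell secondhand or consigned goods → Municipal Certificate not required.
(b) Annual Certificate is not required → no effect.
(c) does not manufacture goods on the premises; revenue $2,250,000 ≤ $2,425,000 → Trade Certificate not required.
(d) is a home-based business (not: is a mobile business with no fixed premises); revenue $2,250,000 > $1,725,000 → General Business Certificate not required.
(e) Small Employer Permit is required → Regulatory Registration also required.
(f) employees 89 ≤ 98 → Small Employer Permit required.
(g) revenue $2,250,000 ≤ $2,475,000 → General Business Registration not required.
(h) is a home-based business (not: operates from an industrially zoned site) → Annual Certificate not required.

Regulatory Registration, Small Employer Permit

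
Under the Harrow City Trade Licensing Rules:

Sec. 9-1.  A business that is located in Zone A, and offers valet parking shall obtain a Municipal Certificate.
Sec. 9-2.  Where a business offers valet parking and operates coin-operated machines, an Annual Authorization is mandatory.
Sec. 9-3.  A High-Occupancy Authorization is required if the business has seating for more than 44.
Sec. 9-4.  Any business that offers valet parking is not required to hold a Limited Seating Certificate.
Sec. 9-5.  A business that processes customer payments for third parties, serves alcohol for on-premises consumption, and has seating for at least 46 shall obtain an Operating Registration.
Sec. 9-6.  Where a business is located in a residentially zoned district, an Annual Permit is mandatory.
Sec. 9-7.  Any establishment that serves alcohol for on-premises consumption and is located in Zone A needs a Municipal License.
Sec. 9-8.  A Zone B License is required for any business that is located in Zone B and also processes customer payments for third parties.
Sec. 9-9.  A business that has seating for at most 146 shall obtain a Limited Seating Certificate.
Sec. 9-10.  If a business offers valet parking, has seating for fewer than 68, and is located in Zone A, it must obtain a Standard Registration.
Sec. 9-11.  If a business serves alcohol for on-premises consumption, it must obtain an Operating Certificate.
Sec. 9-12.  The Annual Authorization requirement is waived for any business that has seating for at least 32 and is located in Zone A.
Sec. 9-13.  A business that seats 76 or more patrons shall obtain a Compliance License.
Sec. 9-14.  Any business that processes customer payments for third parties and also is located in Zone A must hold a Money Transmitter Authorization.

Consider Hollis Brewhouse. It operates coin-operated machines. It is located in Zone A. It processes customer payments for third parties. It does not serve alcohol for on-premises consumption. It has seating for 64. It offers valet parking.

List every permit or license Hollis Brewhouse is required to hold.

High-Occupancy Authorization, Money Transmitter Authorization, Municipal Certificate, Standard Registration

Sec. 9-1. is located in Zone A; offers valet parking → Municipal Certificate required.
Sec. 9-2. offers valet parking; operates coin-operated machines → Annual Authorization required.
Sec. 9-3. seating 64 > 44 → High-Occupancy Authorization required.
Sec. 9-4. offers valet parking → exempt from Limited Seating Certificate.
Sec. 9-5. processes customer payments for third parties; does not serve alcohol for on-premises consumption; seating 64 ≥ 46 → Operating Registration not required.
Sec. 9-6. is located in Zone A (not: is located in a residentially zoned district) → Annual Permit not required.
Sec. 9-7. does not serve alcohol for on-premises consumption; is located in Zone A → Municipal License not required.
Sec. 9-8. is located in Zone A (not: is located in Zone B); processes customer payments for third parties → Zone B License not required.
Sec. 9-9. seating 64 ≤ 146 → Limited Seating Certificate required.
Sec. 9-10. offers valet parking; seating 64 < 68; is located in Zone A → Standard Registration required.
Sec. 9-11. does not serve alcohol for on-premises consumption → Operating Certificate not required.
Sec. 9-12. seating 64 ≥ 32; is located in Zone A → exempt from Annual Authorization.
Sec. 9-13. seating 64 < 76 → Compliance License not required.
Sec. 9-14. processes customer payments for third parties; is located in Zone A → Money Transmitter Authorization required.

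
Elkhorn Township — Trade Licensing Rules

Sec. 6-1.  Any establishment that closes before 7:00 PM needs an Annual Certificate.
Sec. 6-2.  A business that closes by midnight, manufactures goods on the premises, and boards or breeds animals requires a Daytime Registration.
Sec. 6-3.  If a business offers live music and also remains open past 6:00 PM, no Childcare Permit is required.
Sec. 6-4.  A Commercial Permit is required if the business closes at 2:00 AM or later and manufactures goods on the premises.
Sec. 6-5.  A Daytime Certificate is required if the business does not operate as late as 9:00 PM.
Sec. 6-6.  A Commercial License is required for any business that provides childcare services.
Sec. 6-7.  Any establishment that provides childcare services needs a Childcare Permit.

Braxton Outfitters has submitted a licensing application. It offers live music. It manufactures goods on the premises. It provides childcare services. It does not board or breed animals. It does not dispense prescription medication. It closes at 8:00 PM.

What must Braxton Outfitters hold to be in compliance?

Commercial License, Daytime Certificate

Sec. 6-1. closes 8:00 PM, after 7:00 PM → Annual Certificate not required.
Sec. 6-2. closes 8:00 PM, at/before midnight; manufactures goods on the premises; does not board or breed animals → Daytime Registration not required.
Sec. 6-3. offers live music; closes 8:00 PM, after 6:00 PM → exempt from Childcare Permit.
Sec. 6-4. closes 8:00 PM, at/before 2:00 AM; manufactures goods on the premises → Commercial Permit not required.
Sec. 6-5. closes 8:00 PM, at/before 9:00 PM → Daytime Certificate required.
Sec. 6-6. provides childcare services → Commercial License required.
Sec. 6-7. provides childcare services → Childcare Permit required.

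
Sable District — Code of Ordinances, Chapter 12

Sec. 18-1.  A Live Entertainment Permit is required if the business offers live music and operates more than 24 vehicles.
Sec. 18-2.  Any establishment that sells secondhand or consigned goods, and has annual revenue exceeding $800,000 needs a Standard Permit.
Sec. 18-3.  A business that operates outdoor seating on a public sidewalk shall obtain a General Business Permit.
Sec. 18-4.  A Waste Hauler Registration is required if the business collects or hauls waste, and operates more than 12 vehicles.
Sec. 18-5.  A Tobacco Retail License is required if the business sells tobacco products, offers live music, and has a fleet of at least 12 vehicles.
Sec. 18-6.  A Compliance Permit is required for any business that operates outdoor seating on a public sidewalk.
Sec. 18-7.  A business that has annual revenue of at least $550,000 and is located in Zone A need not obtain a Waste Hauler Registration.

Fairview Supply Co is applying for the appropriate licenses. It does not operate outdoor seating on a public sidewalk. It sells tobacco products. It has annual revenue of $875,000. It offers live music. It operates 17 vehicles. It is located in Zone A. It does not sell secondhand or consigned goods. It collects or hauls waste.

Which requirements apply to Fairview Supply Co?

Tobacco Retail License

Sec. 18-1. offers live music; vehicles 17 ≤ 24 → Live Entertainment Permit not required.
Sec. 18-2. does not sell secondhand or consigned goods; revenue $875,000 > $800,000 → Standard Permit not required.
Sec. 18-3. does not operate outdoor seating on a public sidewalk → General Business Permit not required.
Sec. 18-4. collects or hauls waste; vehicles 17 > 12 → Waste Hauler Registration required.
Sec. 18-5. sells tobacco products; offers live music; vehicles 17 ≥ 12 → Tobacco Retail License required.
Sec. 18-6. does not operate outdoor seating on a public sidewalk → Compliance Permit not required.
Sec. 18-7. revenue $875,000 ≥ $550,000; is located in Zone A → exempt from Waste Hauler Registration.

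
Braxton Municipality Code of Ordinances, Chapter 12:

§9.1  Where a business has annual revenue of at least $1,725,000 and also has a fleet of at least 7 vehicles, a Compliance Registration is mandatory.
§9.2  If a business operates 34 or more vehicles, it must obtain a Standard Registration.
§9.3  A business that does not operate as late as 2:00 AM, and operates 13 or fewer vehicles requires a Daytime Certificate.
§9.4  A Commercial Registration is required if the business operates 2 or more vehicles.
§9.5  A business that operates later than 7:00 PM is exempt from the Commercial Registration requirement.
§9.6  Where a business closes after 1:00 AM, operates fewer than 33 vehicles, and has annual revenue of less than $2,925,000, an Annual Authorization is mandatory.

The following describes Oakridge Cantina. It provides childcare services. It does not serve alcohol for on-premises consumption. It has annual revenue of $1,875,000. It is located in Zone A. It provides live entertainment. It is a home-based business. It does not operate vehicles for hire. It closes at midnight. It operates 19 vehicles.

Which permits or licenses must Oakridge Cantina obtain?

§9.1 revenue $1,875,000 ≥ $1,725,000; vehicles 19 ≥ 7 → Compliance Registration required.
§9.2 vehicles 19 < 34 → Standard Registration not required.
§9.3 closes midnight, at/before 2:00 AM; vehicles 19 > 13 → Daytime Certificate not required.
§9.4 vehicles 19 ≥ 2 → Commercial Registration required.
§9.5 closes midnight, after 7:00 PM → exempt from Commercial Registration.
§9.6 closes midnight, at/before 1:00 AM; vehicles 19 < 33; revenue $1,875,000 < $2,925,000 → Annual Authorization not required.

Compliance Registration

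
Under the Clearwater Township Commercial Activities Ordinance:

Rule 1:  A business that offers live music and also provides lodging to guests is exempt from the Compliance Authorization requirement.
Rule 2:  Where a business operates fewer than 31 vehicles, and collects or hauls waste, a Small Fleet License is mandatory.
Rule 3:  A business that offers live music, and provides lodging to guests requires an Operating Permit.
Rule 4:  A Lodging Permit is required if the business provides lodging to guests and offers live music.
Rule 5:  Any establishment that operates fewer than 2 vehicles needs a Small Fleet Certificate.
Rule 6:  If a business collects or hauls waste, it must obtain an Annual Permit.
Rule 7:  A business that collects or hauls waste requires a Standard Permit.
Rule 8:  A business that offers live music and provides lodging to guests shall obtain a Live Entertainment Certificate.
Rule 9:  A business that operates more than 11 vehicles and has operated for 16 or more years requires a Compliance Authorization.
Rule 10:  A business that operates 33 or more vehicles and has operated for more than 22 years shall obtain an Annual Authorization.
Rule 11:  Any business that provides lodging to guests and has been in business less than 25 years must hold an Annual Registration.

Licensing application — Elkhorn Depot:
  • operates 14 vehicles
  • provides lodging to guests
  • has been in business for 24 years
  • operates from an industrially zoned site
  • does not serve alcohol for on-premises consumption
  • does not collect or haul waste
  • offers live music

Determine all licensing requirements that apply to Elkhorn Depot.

Rule 1: offers live music; provides lodging to guests → exempt from Compliance Authorization.
Rule 2: vehicles 14 < 31; does not collect or haul waste → Small Fleet License not required.
Rule 3: offers live music; provides lodging to guests → Operating Permit required.
Rule 4: provides lodging to guests; offers live music → Lodging Permit required.
Rule 5: vehicles 14 ≥ 2 → Small Fleet Certificate not required.
Rule 6: does not collect or haul waste → Annual Permit not required.
Rule 7: does not collect or haul waste → Standard Permit not required.
Rule 8: offers live music; provides lodging to guests → Live Entertainment Certificate required.
Rule 9: vehicles 14 > 11; years in business 24 ≥ 16 → Compliance Authorization required.
Rule 10: vehicles 14 < 33; years in business 24 > 22 → Annual Authorization not required.
Rule 11: provides lodging to guests; years in business 24 < 25 → Annual Registration required.

Annual Registration, Live Entertainment Certificate, Lodging Permit, Operating Permit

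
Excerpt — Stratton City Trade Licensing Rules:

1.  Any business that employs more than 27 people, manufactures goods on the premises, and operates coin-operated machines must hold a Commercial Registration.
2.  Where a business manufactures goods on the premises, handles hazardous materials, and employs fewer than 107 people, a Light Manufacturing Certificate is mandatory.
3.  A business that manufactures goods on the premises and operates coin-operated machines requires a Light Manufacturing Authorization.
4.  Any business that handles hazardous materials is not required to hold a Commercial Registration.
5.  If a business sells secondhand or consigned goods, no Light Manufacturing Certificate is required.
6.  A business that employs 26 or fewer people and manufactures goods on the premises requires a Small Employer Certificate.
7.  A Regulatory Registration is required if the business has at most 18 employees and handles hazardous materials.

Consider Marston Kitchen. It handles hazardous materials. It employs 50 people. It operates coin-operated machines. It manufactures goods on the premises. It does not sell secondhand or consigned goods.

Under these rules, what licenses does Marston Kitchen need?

Light Manufacturing Authorization, Light Manufacturing Certificate

1. employees 50 > 27; manufactures goods on the premises; operates coin-operated machines → Commercial Registration required.
2. manufactures goods on the premises; handles hazardous materials; employees 50 < 107 → Light Manufacturing Certificate required.
3. manufactures goods on the premises; operates coin-operated machines → Light Manufacturing Authorization required.
4. handles hazardous materials → exempt from Commercial Registration.
5. does not sell secondhand or consigned goods → Light Manufacturing Certificate exemption does not apply.
6. employees 50 > 26; manufactures goods on the premises → Small Employer Certificate not required.
7. employees 50 > 18; handles hazardous materials → Regulatory Registration not required.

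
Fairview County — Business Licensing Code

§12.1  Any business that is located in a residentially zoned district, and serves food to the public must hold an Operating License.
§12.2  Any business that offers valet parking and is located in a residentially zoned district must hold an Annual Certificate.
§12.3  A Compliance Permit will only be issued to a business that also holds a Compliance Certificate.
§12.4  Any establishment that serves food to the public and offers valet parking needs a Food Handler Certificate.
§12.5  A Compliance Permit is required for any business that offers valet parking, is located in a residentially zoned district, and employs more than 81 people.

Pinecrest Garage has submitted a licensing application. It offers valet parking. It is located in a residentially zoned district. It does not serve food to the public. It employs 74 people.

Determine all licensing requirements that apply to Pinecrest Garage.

Annual Certificate

§12.1 is located in a residentially zoned district; does not serve food to the public → Operating License not required.
§12.2 offers valet parking; is located in a residentially zoned district → Annual Certificate required.
§12.3 Compliance Permit is not required → no effect.
§12.4 does not serve food to the public; offers valet parking → Food Handler Certificate not required.
§12.5 offers valet parking; is located in a residentially zoned district; employees 74 ≤ 81 → Compliance Permit not required.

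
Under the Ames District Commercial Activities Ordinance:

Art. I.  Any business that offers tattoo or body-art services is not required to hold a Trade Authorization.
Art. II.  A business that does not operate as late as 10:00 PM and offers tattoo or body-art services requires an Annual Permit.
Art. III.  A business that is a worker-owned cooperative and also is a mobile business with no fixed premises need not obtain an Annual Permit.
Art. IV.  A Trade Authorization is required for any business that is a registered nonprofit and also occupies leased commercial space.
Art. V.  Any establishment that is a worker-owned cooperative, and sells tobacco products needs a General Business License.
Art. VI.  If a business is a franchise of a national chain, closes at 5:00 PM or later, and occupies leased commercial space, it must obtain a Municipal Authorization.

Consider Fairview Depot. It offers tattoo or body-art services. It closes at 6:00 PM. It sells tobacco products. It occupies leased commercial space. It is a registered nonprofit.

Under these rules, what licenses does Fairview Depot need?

Art. I. offers tattoo or body-art services → exempt from Trade Authorization.
Art. II. closes 6:00 PM, at/before 10:00 PM; offers tattoo or body-art services → Annual Permit required.
Art. III. is a registered nonprofit (not: is a worker-owned cooperative); occupies leased commercial space (not: is a mobile business with no fixed premises) → Annual Permit exemption does not apply.
Art. IV. is a registered nonprofit; occupies leased commercial space → Trade Authorization required.
Art. V. is a registered nonprofit (not: is a worker-owned cooperative); sells tobacco products → General Business License not required.
Art. VI. is a registered nonprofit (not: is a franchise of a national chain); closes 6:00 PM, after 5:00 PM; occupies leased commercial space → Municipal Authorization not required.

Annual Permit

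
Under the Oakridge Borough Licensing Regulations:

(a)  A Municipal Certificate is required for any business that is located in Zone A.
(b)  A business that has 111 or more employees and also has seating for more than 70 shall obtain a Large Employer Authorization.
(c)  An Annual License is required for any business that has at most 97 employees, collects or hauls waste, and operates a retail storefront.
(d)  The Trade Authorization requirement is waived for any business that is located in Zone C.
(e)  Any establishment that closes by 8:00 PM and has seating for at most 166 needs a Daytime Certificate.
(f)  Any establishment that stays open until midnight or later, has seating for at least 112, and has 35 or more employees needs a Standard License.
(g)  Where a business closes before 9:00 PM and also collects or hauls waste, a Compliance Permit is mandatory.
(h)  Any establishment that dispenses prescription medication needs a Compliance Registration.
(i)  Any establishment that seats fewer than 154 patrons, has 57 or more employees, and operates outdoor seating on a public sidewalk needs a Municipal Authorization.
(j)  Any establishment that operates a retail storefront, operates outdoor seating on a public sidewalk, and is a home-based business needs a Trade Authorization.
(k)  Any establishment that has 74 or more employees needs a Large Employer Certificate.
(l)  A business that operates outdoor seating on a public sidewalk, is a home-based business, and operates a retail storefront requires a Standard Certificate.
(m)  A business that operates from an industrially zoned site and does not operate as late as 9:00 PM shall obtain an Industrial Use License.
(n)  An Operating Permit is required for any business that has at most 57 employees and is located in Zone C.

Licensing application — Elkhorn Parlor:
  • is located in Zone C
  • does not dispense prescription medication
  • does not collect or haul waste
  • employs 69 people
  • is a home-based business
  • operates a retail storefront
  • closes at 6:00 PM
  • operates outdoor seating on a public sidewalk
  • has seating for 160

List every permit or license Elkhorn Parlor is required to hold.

Daytime Certificate, Standard Certificate

(a) is located in Zone C (not: is located in Zone A) → Municipal Certificate not required.
(b) employees 69 < 111; seating 160 > 70 → Large Employer Authorization not required.
(c) employees 69 ≤ 97; does not collect or haul waste; operates a retail storefront → Annual License not required.
(d) is located in Zone C → exempt from Trade Authorization.
(e) closes 6:00 PM, at/before 8:00 PM; seating 160 ≤ 166 → Daytime Certificate required.
(f) closes 6:00 PM, at/before midnight; seating 160 ≥ 112; employees 69 ≥ 35 → Standard License not required.
(g) closes 6:00 PM, at/before 9:00 PM; does not collect or haul waste → Compliance Permit not required.
(h) does not dispense prescription medication → Compliance Registration not required.
(i) seating 160 ≥ 154; employees 69 ≥ 57; operates outdoor seating on a public sidewalk → Municipal Authorization not required.
(j) operates a retail storefront; operates outdoor seating on a public sidewalk; is a home-based business → Trade Authorization required.
(k) employees 69 < 74 → Large Employer Certificate not required.
(l) operates outdoor seating on a public sidewalk; is a home-based business; operates a retail storefront → Standard Certificate required.
(m) is a home-based business (not: operates from an industrially zoned site); closes 6:00 PM, at/before 9:00 PM → Industrial Use License not required.
(n) employees 69 > 57; is located in Zone C → Operating Permit not required.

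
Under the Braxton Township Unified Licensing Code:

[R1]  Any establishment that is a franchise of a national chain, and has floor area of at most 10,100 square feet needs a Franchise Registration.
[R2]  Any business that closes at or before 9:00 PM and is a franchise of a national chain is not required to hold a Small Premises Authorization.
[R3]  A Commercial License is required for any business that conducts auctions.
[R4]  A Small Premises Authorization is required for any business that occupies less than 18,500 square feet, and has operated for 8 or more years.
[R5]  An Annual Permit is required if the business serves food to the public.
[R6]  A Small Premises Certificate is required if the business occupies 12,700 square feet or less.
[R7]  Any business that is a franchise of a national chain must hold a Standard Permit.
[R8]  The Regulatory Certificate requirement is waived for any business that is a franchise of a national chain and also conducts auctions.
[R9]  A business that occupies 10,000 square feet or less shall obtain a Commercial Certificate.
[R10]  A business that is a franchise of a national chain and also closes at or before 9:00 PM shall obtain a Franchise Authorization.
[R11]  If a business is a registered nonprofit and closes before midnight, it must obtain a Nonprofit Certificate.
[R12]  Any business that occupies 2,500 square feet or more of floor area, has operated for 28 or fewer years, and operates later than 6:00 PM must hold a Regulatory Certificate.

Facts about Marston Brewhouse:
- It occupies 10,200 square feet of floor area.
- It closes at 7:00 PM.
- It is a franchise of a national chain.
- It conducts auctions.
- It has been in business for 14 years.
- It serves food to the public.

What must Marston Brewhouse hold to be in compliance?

[R1] is a franchise of a national chain; floor area 10,200 square feet > 10,100 square feet → Franchise Registration not required.
[R2] closes 7:00 PM, at/before 9:00 PM; is a franchise of a national chain → exempt from Small Premises Authorization.
[R3] conducts auctions → Commercial License required.
[R4] floor area 10,200 square feet < 18,500 square feet; years in business 14 ≥ 8 → Small Premises Authorization required.
[R5] serves food to the public → Annual Permit required.
[R6] floor area 10,200 square feet ≤ 12,700 square feet → Small Premises Certificate required.
[R7] is a franchise of a national chain → Standard Permit required.
[R8] is a franchise of a national chain; conducts auctions → exempt from Regulatory Certificate.
[R9] floor area 10,200 square feet > 10,000 square feet → Commercial Certificate not required.
[R10] is a franchise of a national chain; closes 7:00 PM, at/before 9:00 PM → Franchise Authorization required.
[R11] is a franchise of a national chain (not: is a registered nonprofit); closes 7:00 PM, at/before midnight → Nonprofit Certificate not required.
[R12] floor area 10,200 square feet ≥ 2,500 square feet; years in business 14 ≤ 28; closes 7:00 PM, after 6:00 PM → Regulatory Certificate required.

Annual Permit, Commercial License, Franchise Authorization, Small Premises Certificate, Standard Permit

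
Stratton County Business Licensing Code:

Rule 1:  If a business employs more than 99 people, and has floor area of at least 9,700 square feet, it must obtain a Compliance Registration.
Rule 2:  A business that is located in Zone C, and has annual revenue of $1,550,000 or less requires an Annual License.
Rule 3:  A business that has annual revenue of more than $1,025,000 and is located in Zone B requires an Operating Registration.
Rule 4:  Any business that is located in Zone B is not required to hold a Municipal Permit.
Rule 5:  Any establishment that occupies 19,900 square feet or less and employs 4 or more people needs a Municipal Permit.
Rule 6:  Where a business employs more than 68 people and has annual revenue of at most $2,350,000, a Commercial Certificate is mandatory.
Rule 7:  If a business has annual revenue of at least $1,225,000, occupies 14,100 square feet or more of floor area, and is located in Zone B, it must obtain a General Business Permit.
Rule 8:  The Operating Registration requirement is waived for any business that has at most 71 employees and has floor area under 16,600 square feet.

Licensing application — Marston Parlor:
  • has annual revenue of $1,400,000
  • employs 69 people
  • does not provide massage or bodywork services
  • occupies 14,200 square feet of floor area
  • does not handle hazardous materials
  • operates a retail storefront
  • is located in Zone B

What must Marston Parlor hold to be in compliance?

Rule 1: employees 69 ≤ 99; floor area 14,200 square feet ≥ 9,700 square feet → Compliance Registration not required.
Rule 2: is located in Zone B (not: is located in Zone C); revenue $1,400,000 ≤ $1,550,000 → Annual License not required.
Rule 3: revenue $1,400,000 > $1,025,000; is located in Zone B → Operating Registration required.
Rule 4: is located in Zone B → exempt from Municipal Permit.
Rule 5: floor area 14,200 square feet ≤ 19,900 square feet; employees 69 ≥ 4 → Municipal Permit required.
Rule 6: employees 69 > 68; revenue $1,400,000 ≤ $2,350,000 → Commercial Certificate required.
Rule 7: revenue $1,400,000 ≥ $1,225,000; floor area 14,200 square feet ≥ 14,100 square feet; is located in Zone B → General Business Permit required.
Rule 8: employees 69 ≤ 71; floor area 14,200 square feet < 16,600 square feet → exempt from Operating Registration.

Commercial Certificate, General Business Permit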